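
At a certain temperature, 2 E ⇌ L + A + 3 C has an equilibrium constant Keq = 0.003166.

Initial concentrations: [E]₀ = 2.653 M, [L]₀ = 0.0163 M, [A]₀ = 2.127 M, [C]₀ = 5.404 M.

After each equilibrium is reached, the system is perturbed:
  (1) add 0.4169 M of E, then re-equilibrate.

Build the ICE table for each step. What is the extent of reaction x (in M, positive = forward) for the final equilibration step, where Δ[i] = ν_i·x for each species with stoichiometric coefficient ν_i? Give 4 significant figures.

x = 2.3557e-05 M

Q₀ = 0.7774 vs Keq = 0.003166 ⇒ Q>K, reverse
Step 1:
                    E           L           A           C
  Initial       2.653      0.0163       2.127       5.404
  Change      0.03246    -0.01623    -0.01623    -0.04869
  Equil         2.685  7.0429e-05       2.111       5.355
  solve Keq expr → x = -0.01623; check Q = 0.003166
Then add 0.4169 M of E.
Step 2:
                    E           L           A           C
  Initial       3.102  7.0429e-05       2.111       5.355
  Change  -4.7114e-05  2.3557e-05  2.3557e-05  7.0671e-05
  Equil         3.102  9.3986e-05       2.111       5.355
  solve Keq expr → x = 2.3557e-05; check Q = 0.003166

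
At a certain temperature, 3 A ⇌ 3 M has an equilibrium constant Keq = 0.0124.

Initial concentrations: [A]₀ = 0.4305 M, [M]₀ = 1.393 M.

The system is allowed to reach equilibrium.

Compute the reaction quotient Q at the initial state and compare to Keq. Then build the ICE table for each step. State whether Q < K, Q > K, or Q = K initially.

Q₀ = 33.88 vs Keq = 0.0124 ⇒ Q>K, reverse
Step 1:
                    A           M
  init         0.4305       1.393
  Δ              1.05       -1.05
  eq            1.481      0.3427
  solve Keq expr → x = -0.3501; check Q = 0.0124

Q₀ = 33.88; Q > K (proceeds reverse)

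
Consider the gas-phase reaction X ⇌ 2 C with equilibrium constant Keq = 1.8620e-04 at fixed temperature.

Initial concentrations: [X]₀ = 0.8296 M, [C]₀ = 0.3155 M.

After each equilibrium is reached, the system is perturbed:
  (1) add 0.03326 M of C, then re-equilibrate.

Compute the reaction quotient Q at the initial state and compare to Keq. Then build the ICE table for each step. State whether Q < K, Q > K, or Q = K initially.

Q₀ = 0.12; Q > K (proceeds reverse)

Q₀ = 0.12 vs Keq = 1.8620e-04 ⇒ Q>K, reverse
Step 1:
                  X         C
  init       0.8296    0.3155
  Δ           0.151    -0.302
  eq         0.9806   0.01351
  solve Keq expr → x = -0.151; check Q = 1.8620e-04
Then add 0.03326 M of C.
Step 2:
                  X         C
  init       0.9806   0.04677
  Δ         0.01657  -0.03315
  eq         0.9972   0.01363
  solve Keq expr → x = -0.01657; check Q = 1.8620e-04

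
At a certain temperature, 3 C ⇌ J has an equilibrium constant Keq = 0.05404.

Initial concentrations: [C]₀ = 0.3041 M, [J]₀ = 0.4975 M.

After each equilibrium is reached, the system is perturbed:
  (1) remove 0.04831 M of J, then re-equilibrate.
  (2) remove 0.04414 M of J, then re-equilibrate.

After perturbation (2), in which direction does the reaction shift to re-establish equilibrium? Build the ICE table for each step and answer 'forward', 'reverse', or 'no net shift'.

Q₀ = 17.69 vs Keq = 0.05404 ⇒ Q>K, reverse
Step 1:
                  C         J
  I          0.3041    0.4975
  C           1.071    -0.357
  E           1.375    0.1405
  solve Keq expr → x = -0.357; check Q = 0.05404
Then remove 0.04831 M of J.
Step 2:
                  C         J
  I           1.375    0.0922
  C        -0.07756   0.02585
  E           1.298     0.118
  solve Keq expr → x = 0.02585; check Q = 0.05404
Then remove 0.04414 M of J.
Step 3:
                  C         J
  I           1.298   0.07391
  C         -0.0747    0.0249
  E           1.223   0.09881
  solve Keq expr → x = 0.0249; check Q = 0.05404

Direction: forward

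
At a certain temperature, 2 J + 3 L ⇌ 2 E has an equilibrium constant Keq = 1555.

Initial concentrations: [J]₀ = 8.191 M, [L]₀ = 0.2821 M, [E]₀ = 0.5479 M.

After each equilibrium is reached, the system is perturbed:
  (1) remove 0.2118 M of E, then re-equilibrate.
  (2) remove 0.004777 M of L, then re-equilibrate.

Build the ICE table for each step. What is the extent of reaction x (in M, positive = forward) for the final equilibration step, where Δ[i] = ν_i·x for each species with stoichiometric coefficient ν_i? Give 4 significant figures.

Q₀ = 0.1993 vs Keq = 1555 ⇒ Q<K, forward
Step 1:
                  J         L         E
  Initial     8.191    0.2821    0.5479
  Change    -0.1765   -0.2647    0.1765
  Equil       8.015   0.01738    0.7244
  solve Keq expr → x = 0.08824; check Q = 1555
Then remove 0.2118 M of E.
Step 2:
                  J         L         E
  Initial     8.015   0.01738    0.5126
  Change  -0.002356 -0.003535  0.002356
  Equil       8.012   0.01385    0.5149
  solve Keq expr → x = 0.001178; check Q = 1555
Then remove 0.004777 M of L.
Step 3:
                  J         L         E
  Initial     8.012  0.009072    0.5149
  Change   0.003145  0.004717 -0.003145
  Equil       8.015   0.01379    0.5118
  solve Keq expr → x = -0.001572; check Q = 1555

x = -0.001572 M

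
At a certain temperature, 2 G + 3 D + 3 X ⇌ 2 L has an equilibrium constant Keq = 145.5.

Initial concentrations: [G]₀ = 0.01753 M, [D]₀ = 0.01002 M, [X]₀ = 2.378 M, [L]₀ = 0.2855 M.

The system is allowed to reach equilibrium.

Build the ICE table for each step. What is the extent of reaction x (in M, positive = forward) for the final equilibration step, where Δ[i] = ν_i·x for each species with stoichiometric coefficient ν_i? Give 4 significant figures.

Q₀ = 1.9607e+07 vs Keq = 145.5 ⇒ Q>K, reverse
Step 1:
                  G         D         X         L
  init      0.01753   0.01002     2.378    0.2855
  Δ         0.07827    0.1174    0.1174  -0.07827
  eq         0.0958    0.1274     2.495    0.2072
  solve Keq expr → x = -0.03914; check Q = 145.5

x = -0.03914 M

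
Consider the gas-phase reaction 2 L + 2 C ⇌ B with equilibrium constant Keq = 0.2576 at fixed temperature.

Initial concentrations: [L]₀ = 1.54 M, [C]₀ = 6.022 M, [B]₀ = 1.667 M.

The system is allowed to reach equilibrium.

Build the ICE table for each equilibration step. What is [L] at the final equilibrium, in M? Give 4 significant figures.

Q₀ = 0.01938 vs Keq = 0.2576 ⇒ Q<K, forward
Step 1:
                   L          C          B
  I             1.54      6.022      1.667
  C          -0.9682    -0.9682     0.4841
  E           0.5718      5.054      2.151
  solve Keq expr → x = 0.4841; check Q = 0.2576

[L]_eq = 0.5718 M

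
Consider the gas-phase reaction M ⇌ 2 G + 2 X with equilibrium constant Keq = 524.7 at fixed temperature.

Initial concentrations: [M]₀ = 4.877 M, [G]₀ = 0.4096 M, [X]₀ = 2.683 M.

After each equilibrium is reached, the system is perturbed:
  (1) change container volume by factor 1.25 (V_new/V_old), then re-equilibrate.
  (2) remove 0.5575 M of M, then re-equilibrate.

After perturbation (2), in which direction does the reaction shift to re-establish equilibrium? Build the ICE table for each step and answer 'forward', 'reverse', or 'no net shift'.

Direction: reverse

Q₀ = 0.2476 vs Keq = 524.7 ⇒ Q<K, forward
Step 1:
                   M          G          X
  init         4.877     0.4096      2.683
  Δ           -2.309      4.618      4.618
  eq           2.568      5.028      7.301
  solve Keq expr → x = 2.309; check Q = 524.7
Then change container volume by factor 1.25 (V_new/V_old).
Step 2:
                   M          G          X
  init         2.054      4.022      5.841
  Δ          -0.3185     0.6369     0.6369
  eq           1.736      4.659      6.478
  solve Keq expr → x = 0.3185; check Q = 524.7
Then remove 0.5575 M of M.
Step 3:
                   M          G          X
  init         1.178      4.659      6.478
  Δ           0.1671    -0.3342    -0.3342
  eq           1.345      4.325      6.144
  solve Keq expr → x = -0.1671; check Q = 524.7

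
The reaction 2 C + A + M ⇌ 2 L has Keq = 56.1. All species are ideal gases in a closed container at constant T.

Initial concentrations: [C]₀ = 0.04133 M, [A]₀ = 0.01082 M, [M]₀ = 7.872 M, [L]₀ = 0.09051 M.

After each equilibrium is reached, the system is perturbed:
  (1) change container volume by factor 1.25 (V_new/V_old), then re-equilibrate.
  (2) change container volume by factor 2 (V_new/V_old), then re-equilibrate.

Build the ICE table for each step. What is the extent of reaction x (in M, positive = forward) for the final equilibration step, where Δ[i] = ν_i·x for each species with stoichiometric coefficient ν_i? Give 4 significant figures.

Q₀ = 56.31 vs Keq = 56.1 ⇒ Q>K, reverse
Step 1:
                  C         A         M         L
  init      0.04133   0.01082     7.872   0.09051
  Δ       3.1311e-05 1.5656e-05 1.5656e-05 -3.1311e-05
  eq        0.04136   0.01084     7.872   0.09048
  solve Keq expr → x = -1.5656e-05; check Q = 56.1
Then change container volume by factor 1.25 (V_new/V_old).
Step 2:
                  C         A         M         L
  init      0.03309  0.008669     6.298   0.07238
  Δ        0.003212  0.001606  0.001606 -0.003212
  eq         0.0363   0.01027     6.299   0.06917
  solve Keq expr → x = -0.001606; check Q = 56.1
Then change container volume by factor 2 (V_new/V_old).
Step 3:
                  C         A         M         L
  init      0.01815  0.005137      3.15   0.03459
  Δ        0.005875  0.002937  0.002937 -0.005875
  eq        0.02403  0.008075     3.153   0.02871
  solve Keq expr → x = -0.002937; check Q = 56.1

x = -0.002937 M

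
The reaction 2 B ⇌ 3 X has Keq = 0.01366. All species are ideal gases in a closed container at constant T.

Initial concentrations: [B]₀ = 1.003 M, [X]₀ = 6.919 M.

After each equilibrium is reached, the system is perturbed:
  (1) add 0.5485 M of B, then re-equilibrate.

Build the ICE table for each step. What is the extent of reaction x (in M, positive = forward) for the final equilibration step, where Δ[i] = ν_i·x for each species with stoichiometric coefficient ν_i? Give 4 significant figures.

Q₀ = 329.3 vs Keq = 0.01366 ⇒ Q>K, reverse
Step 1:
                   B          X
  Initial      1.003      6.919
  Change       4.138     -6.207
  Equil        5.141     0.7121
  solve Keq expr → x = -2.069; check Q = 0.01366
Then add 0.5485 M of B.
Step 2:
                   B          X
  Initial      5.689     0.7121
  Change    -0.03133    0.04699
  Equil        5.658      0.759
  solve Keq expr → x = 0.01566; check Q = 0.01366

x = 0.01566 M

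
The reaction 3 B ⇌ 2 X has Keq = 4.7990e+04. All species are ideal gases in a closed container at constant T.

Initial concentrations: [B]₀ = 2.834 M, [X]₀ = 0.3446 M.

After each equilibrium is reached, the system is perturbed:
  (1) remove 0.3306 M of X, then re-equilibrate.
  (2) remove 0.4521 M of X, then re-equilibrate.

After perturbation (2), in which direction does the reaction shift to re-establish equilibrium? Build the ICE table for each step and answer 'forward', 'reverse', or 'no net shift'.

Q₀ = 0.005217 vs Keq = 4.7990e+04 ⇒ Q<K, forward
Step 1:
                    B           X
  init          2.834      0.3446
  Δ            -2.787       1.858
  eq          0.04659       2.203
  solve Keq expr → x = 0.9291; check Q = 4.7990e+04
Then remove 0.3306 M of X.
Step 2:
                    B           X
  init        0.04659       1.872
  Δ         -0.004739     0.00316
  eq          0.04185       1.875
  solve Keq expr → x = 0.00158; check Q = 4.7990e+04
Then remove 0.4521 M of X.
Step 3:
                    B           X
  init        0.04185       1.423
  Δ         -0.006954    0.004636
  eq          0.03489       1.428
  solve Keq expr → x = 0.002318; check Q = 4.7990e+04

Direction: forward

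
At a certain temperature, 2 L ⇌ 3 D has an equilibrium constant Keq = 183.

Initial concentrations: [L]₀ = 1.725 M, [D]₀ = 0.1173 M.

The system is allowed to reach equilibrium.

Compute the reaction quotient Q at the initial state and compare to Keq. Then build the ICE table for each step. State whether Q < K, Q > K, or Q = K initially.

Q₀ = 5.4240e-04 vs Keq = 183 ⇒ Q<K, forward
Step 1:
                    L           D
  I             1.725      0.1173
  C            -1.465       2.197
  E            0.2603       2.314
  solve Keq expr → x = 0.7324; check Q = 183

Q₀ = 5.4240e-04; Q < K (proceeds forward)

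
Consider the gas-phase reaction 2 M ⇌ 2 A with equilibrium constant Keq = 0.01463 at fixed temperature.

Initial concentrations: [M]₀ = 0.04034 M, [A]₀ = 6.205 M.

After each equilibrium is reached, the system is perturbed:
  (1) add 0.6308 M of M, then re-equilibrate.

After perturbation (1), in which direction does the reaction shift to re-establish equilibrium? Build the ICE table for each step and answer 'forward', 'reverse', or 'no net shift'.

Direction: forward

Q₀ = 2.3660e+04 vs Keq = 0.01463 ⇒ Q>K, reverse
Step 1:
                    M           A
  init        0.04034       6.205
  Δ             5.531      -5.531
  eq            5.571      0.6739
  solve Keq expr → x = -2.766; check Q = 0.01463
Then add 0.6308 M of M.
Step 2:
                    M           A
  init          6.202      0.6739
  Δ          -0.06807     0.06807
  eq            6.134       0.742
  solve Keq expr → x = 0.03403; check Q = 0.01463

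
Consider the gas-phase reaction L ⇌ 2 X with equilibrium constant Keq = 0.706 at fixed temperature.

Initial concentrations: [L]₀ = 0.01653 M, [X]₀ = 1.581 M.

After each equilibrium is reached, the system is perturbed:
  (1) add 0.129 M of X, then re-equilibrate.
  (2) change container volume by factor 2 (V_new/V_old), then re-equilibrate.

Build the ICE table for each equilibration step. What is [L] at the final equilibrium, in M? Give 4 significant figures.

[L]_eq = 0.233 M

Q₀ = 151.2 vs Keq = 0.706 ⇒ Q>K, reverse
Step 1:
                    L           X
  Initial     0.01653       1.581
  Change       0.4912     -0.9823
  Equil        0.5077      0.5987
  solve Keq expr → x = -0.4912; check Q = 0.706
Then add 0.129 M of X.
Step 2:
                    L           X
  Initial      0.5077      0.7277
  Change      0.05008     -0.1002
  Equil        0.5578      0.6275
  solve Keq expr → x = -0.05008; check Q = 0.706
Then change container volume by factor 2 (V_new/V_old).
Step 3:
                    L           X
  Initial      0.2789      0.3138
  Change      -0.0459     0.09181
  Equil         0.233      0.4056
  solve Keq expr → x = 0.0459; check Q = 0.706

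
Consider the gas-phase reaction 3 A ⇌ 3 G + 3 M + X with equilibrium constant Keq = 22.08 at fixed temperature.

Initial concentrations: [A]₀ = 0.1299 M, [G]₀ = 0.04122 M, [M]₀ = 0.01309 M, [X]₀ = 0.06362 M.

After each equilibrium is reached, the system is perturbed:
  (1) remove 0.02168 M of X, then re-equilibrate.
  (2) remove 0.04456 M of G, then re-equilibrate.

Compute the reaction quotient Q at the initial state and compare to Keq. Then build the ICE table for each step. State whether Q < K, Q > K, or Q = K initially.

Q₀ = 4.5594e-09 vs Keq = 22.08 ⇒ Q<K, forward
Step 1:
                    A           G           M           X
  I            0.1299     0.04122     0.01309     0.06362
  C            -0.126       0.126       0.126     0.04199
  E          0.003918      0.1672      0.1391      0.1056
  solve Keq expr → x = 0.04199; check Q = 22.08
Then remove 0.02168 M of X.
Step 2:
                    A           G           M           X
  I          0.003918      0.1672      0.1391     0.08393
  C       -2.7441e-04  2.7441e-04  2.7441e-04  9.1469e-05
  E          0.003644      0.1675      0.1393     0.08403
  solve Keq expr → x = 9.1469e-05; check Q = 22.08
Then remove 0.04456 M of G.
Step 3:
                    A           G           M           X
  I          0.003644      0.1229      0.1393     0.08403
  C       -9.2797e-04  9.2797e-04  9.2797e-04  3.0932e-04
  E          0.002716      0.1238      0.1403     0.08433
  solve Keq expr → x = 3.0932e-04; check Q = 22.08

Q₀ = 4.5594e-09; Q < K (proceeds forward)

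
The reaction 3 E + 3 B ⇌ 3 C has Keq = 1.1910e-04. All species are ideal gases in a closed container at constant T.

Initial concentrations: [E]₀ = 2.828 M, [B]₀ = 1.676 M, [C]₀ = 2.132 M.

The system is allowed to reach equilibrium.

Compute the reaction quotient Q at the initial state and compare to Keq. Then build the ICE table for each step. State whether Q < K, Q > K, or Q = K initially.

Q₀ = 0.09101; Q > K (proceeds reverse)

Q₀ = 0.09101 vs Keq = 1.1910e-04 ⇒ Q>K, reverse
Step 1:
                  E         B         C
  I           2.828     1.676     2.132
  C           1.468     1.468    -1.468
  E           4.296     3.144    0.6644
  solve Keq expr → x = -0.4892; check Q = 1.1910e-04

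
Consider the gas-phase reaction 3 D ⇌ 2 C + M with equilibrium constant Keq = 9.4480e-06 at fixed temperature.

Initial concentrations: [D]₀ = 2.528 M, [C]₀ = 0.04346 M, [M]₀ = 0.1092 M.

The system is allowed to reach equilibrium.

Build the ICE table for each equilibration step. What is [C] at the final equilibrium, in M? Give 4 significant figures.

[C]_eq = 0.03804 M

Q₀ = 1.2766e-05 vs Keq = 9.4480e-06 ⇒ Q>K, reverse
Step 1:
                    D           C           M
  I             2.528     0.04346      0.1092
  C          0.008126   -0.005417   -0.002709
  E             2.536     0.03804      0.1065
  solve Keq expr → x = -0.002709; check Q = 9.4480e-06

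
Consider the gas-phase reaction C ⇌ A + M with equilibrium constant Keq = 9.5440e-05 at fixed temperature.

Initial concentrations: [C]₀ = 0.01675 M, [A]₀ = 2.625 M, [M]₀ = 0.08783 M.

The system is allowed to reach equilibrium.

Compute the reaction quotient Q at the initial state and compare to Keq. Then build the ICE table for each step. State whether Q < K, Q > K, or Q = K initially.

Q₀ = 13.76 vs Keq = 9.5440e-05 ⇒ Q>K, reverse
Step 1:
                  C         A         M
  init      0.01675     2.625   0.08783
  Δ         0.08783  -0.08783  -0.08783
  eq         0.1046     2.537 3.9338e-06
  solve Keq expr → x = -0.08783; check Q = 9.5440e-05

Q₀ = 13.76; Q > K (proceeds reverse)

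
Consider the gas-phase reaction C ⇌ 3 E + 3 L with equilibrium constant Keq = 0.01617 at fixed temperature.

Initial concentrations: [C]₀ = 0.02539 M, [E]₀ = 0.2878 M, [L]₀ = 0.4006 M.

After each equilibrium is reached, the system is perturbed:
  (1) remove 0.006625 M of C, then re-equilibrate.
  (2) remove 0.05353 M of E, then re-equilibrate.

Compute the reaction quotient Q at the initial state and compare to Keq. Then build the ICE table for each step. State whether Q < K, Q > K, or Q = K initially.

Q₀ = 0.06036; Q > K (proceeds reverse)

Q₀ = 0.06036 vs Keq = 0.01617 ⇒ Q>K, reverse
Step 1:
                  C         E         L
  Initial   0.02539    0.2878    0.4006
  Change    0.01483   -0.0445   -0.0445
  Equil     0.04022    0.2433    0.3561
  solve Keq expr → x = -0.01483; check Q = 0.01617
Then remove 0.006625 M of C.
Step 2:
                  C         E         L
  Initial    0.0336    0.2433    0.3561
  Change   0.001959 -0.005878 -0.005878
  Equil     0.03556    0.2374    0.3502
  solve Keq expr → x = -0.001959; check Q = 0.01617
Then remove 0.05353 M of E.
Step 3:
                  C         E         L
  Initial   0.03556    0.1839    0.3502
  Change  -0.007466    0.0224    0.0224
  Equil     0.02809    0.2063    0.3726
  solve Keq expr → x = 0.007466; check Q = 0.01617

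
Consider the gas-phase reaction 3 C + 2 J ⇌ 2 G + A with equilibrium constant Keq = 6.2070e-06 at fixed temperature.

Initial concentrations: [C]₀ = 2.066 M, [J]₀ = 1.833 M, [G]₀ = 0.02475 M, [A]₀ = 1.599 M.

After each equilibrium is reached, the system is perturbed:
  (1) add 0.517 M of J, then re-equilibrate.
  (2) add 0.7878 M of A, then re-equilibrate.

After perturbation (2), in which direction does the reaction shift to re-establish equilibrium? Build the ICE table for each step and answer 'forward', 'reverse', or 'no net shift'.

Q₀ = 3.3058e-05 vs Keq = 6.2070e-06 ⇒ Q>K, reverse
Step 1:
                  C         J         G         A
  I           2.066     1.833   0.02475     1.599
  C         0.02064   0.01376  -0.01376  -0.00688
  E           2.087     1.847   0.01099     1.592
  solve Keq expr → x = -0.00688; check Q = 6.2070e-06
Then add 0.517 M of J.
Step 2:
                  C         J         G         A
  I           2.087     2.364   0.01099     1.592
  C        -0.00451 -0.003007  0.003007  0.001503
  E           2.082     2.361     0.014     1.594
  solve Keq expr → x = 0.001503; check Q = 6.2070e-06
Then add 0.7878 M of A.
Step 3:
                  C         J         G         A
  I           2.082     2.361     0.014     2.381
  C        0.003751  0.002501 -0.002501  -0.00125
  E           2.086     2.363    0.0115      2.38
  solve Keq expr → x = -0.00125; check Q = 6.2070e-06

Direction: reverse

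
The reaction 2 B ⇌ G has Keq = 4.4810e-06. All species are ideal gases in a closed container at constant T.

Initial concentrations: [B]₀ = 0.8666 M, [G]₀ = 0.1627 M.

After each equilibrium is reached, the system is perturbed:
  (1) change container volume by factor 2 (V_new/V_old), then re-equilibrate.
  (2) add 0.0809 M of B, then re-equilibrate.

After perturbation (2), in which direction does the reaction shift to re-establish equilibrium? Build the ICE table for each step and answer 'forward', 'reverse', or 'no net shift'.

Direction: forward

Q₀ = 0.2166 vs Keq = 4.4810e-06 ⇒ Q>K, reverse
Step 1:
                   B          G
  Initial     0.8666     0.1627
  Change      0.3254    -0.1627
  Equil        1.192 6.3668e-06
  solve Keq expr → x = -0.1627; check Q = 4.4810e-06
Then change container volume by factor 2 (V_new/V_old).
Step 2:
                   B          G
  Initial      0.596 3.1834e-06
  Change  3.1833e-06 -1.5917e-06
  Equil        0.596 1.5917e-06
  solve Keq expr → x = -1.5917e-06; check Q = 4.4810e-06
Then add 0.0809 M of B.
Step 3:
                   B          G
  Initial     0.6769 1.5917e-06
  Change  -9.2287e-07 4.6143e-07
  Equil       0.6769 2.0531e-06
  solve Keq expr → x = 4.6143e-07; check Q = 4.4810e-06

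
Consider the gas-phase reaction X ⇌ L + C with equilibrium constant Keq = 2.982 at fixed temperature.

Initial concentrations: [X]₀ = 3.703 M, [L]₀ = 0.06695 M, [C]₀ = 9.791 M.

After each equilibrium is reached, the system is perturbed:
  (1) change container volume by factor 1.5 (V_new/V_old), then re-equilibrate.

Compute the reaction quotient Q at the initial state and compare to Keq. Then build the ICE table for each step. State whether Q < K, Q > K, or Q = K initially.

Q₀ = 0.177 vs Keq = 2.982 ⇒ Q<K, forward
Step 1:
                   X          L          C
  Initial      3.703    0.06695      9.791
  Change     -0.7635     0.7635     0.7635
  Equil        2.939     0.8305      10.55
  solve Keq expr → x = 0.7635; check Q = 2.982
Then change container volume by factor 1.5 (V_new/V_old).
Step 2:
                   X          L          C
  Initial       1.96     0.5537      7.036
  Change     -0.1811     0.1811     0.1811
  Equil        1.778     0.7348      7.218
  solve Keq expr → x = 0.1811; check Q = 2.982

Q₀ = 0.177; Q < K (proceeds forward)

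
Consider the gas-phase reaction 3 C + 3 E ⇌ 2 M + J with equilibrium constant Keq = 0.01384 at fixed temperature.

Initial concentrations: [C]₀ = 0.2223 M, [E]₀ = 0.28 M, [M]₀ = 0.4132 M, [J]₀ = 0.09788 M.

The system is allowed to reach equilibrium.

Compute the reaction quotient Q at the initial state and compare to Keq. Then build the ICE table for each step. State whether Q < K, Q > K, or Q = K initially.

Q₀ = 69.3; Q > K (proceeds reverse)

Q₀ = 69.3 vs Keq = 0.01384 ⇒ Q>K, reverse
Step 1:
                    C           E           M           J
  Initial      0.2223        0.28      0.4132     0.09788
  Change       0.2766      0.2766     -0.1844    -0.09221
  Equil        0.4989      0.5566      0.2288    0.005665
  solve Keq expr → x = -0.09221; check Q = 0.01384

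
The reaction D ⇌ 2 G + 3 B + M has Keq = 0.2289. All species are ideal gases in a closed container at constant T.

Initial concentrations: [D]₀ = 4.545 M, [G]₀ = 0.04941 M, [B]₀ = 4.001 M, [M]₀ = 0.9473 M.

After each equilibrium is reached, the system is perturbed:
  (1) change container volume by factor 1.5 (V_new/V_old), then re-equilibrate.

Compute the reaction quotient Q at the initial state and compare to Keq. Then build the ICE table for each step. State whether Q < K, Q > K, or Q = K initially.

Q₀ = 0.03259 vs Keq = 0.2289 ⇒ Q<K, forward
Step 1:
                    D           G           B           M
  Initial       4.545     0.04941       4.001      0.9473
  Change     -0.03672     0.07344      0.1102     0.03672
  Equil         4.508      0.1229       4.111       0.984
  solve Keq expr → x = 0.03672; check Q = 0.2289
Then change container volume by factor 1.5 (V_new/V_old).
Step 2:
                    D           G           B           M
  Initial       3.006      0.0819       2.741       0.656
  Change     -0.05696      0.1139      0.1709     0.05696
  Equil         2.949      0.1958       2.912       0.713
  solve Keq expr → x = 0.05696; check Q = 0.2289

Q₀ = 0.03259; Q < K (proceeds forward)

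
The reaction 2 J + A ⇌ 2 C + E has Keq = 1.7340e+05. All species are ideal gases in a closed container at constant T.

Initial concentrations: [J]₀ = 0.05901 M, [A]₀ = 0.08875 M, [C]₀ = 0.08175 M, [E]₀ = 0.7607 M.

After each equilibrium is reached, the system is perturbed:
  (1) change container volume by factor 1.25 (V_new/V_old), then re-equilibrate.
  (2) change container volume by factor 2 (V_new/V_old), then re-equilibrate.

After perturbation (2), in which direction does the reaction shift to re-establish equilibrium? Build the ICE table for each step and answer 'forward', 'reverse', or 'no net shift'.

Direction: no net shift

Q₀ = 16.45 vs Keq = 1.7340e+05 ⇒ Q<K, forward
Step 1:
                  J         A         C         E
  Initial   0.05901   0.08875   0.08175    0.7607
  Change   -0.05779   -0.0289   0.05779    0.0289
  Equil    0.001217   0.05985    0.1395    0.7896
  solve Keq expr → x = 0.0289; check Q = 1.7340e+05
Then change container volume by factor 1.25 (V_new/V_old).
Step 2:
                  J         A         C         E
  Initial 9.7371e-04   0.04788    0.1116    0.6317
  Change          0         0         0         0
  Equil   9.7371e-04   0.04788    0.1116    0.6317
  solve Keq expr → x = 0; check Q = 1.7340e+05
Then change container volume by factor 2 (V_new/V_old).
Step 3:
                  J         A         C         E
  Initial 4.8686e-04   0.02394   0.05582    0.3158
  Change          0         0         0         0
  Equil   4.8686e-04   0.02394   0.05582    0.3158
  solve Keq expr → x = 0; check Q = 1.7340e+05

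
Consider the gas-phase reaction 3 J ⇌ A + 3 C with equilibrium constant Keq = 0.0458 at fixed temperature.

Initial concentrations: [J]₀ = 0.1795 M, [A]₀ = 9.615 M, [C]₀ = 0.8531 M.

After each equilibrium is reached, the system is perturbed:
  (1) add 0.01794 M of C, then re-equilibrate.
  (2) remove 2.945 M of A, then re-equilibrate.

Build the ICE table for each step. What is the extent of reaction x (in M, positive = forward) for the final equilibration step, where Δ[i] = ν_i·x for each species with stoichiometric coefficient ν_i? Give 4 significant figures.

Q₀ = 1032 vs Keq = 0.0458 ⇒ Q>K, reverse
Step 1:
                   J          A          C
  init        0.1795      9.615     0.8531
  Δ           0.7033    -0.2344    -0.7033
  eq          0.8828      9.381     0.1498
  solve Keq expr → x = -0.2344; check Q = 0.0458
Then add 0.01794 M of C.
Step 2:
                   J          A          C
  init        0.8828      9.381     0.1677
  Δ          0.01531  -0.005105   -0.01531
  eq          0.8981      9.375     0.1524
  solve Keq expr → x = -0.005105; check Q = 0.0458
Then remove 2.945 M of A.
Step 3:
                   J          A          C
  init        0.8981       6.43     0.1524
  Δ         -0.01707   0.005691    0.01707
  eq          0.8811      6.436     0.1695
  solve Keq expr → x = 0.005691; check Q = 0.0458

x = 0.005691 M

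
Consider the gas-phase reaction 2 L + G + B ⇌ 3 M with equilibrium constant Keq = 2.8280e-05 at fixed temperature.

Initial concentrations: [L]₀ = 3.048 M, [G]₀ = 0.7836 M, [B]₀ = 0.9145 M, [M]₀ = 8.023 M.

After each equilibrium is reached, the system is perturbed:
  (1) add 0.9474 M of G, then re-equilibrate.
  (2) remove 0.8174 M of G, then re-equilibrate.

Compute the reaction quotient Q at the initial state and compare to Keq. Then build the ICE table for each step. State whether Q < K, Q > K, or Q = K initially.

Q₀ = 77.57; Q > K (proceeds reverse)

Q₀ = 77.57 vs Keq = 2.8280e-05 ⇒ Q>K, reverse
Step 1:
                   L          G          B          M
  I            3.048     0.7836     0.9145      8.023
  C            5.161       2.58       2.58     -7.741
  E            8.209      3.364      3.495     0.2819
  solve Keq expr → x = -2.58; check Q = 2.8280e-05
Then add 0.9474 M of G.
Step 2:
                   L          G          B          M
  I            8.209      4.311      3.495     0.2819
  C         -0.01567  -0.007835  -0.007835     0.0235
  E            8.193      4.304      3.487     0.3054
  solve Keq expr → x = 0.007835; check Q = 2.8280e-05
Then remove 0.8174 M of G.
Step 3:
                   L          G          B          M
  I            8.193      3.486      3.487     0.3054
  C          0.01336   0.006679   0.006679   -0.02004
  E            8.206      3.493      3.494     0.2854
  solve Keq expr → x = -0.006679; check Q = 2.8280e-05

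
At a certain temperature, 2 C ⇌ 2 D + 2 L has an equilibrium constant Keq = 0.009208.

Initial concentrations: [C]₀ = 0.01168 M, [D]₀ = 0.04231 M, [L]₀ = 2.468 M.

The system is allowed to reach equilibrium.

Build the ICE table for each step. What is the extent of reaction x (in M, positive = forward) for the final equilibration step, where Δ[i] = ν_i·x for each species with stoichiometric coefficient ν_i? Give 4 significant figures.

Q₀ = 79.93 vs Keq = 0.009208 ⇒ Q>K, reverse
Step 1:
                   C          D          L
  init       0.01168    0.04231      2.468
  Δ          0.04026   -0.04026   -0.04026
  eq         0.05194   0.002053      2.428
  solve Keq expr → x = -0.02013; check Q = 0.009208

x = -0.02013 M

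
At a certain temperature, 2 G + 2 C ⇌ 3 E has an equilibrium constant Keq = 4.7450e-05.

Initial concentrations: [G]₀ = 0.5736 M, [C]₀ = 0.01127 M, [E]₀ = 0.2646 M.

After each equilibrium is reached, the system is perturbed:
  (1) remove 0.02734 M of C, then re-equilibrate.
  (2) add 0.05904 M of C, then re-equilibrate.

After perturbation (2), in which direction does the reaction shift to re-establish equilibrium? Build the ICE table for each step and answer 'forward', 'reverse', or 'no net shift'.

Q₀ = 443.3 vs Keq = 4.7450e-05 ⇒ Q>K, reverse
Step 1:
                    G           C           E
  init         0.5736     0.01127      0.2646
  Δ            0.1701      0.1701     -0.2551
  eq           0.7437      0.1813     0.00952
  solve Keq expr → x = -0.08503; check Q = 4.7450e-05
Then remove 0.02734 M of C.
Step 2:
                    G           C           E
  init         0.7437       0.154     0.00952
  Δ        6.3625e-04  6.3625e-04 -9.5437e-04
  eq           0.7443      0.1546    0.008565
  solve Keq expr → x = -3.1812e-04; check Q = 4.7450e-05
Then add 0.05904 M of C.
Step 3:
                    G           C           E
  init         0.7443      0.2137    0.008565
  Δ         -0.001336   -0.001336    0.002004
  eq            0.743      0.2123     0.01057
  solve Keq expr → x = 6.6800e-04; check Q = 4.7450e-05

Direction: forward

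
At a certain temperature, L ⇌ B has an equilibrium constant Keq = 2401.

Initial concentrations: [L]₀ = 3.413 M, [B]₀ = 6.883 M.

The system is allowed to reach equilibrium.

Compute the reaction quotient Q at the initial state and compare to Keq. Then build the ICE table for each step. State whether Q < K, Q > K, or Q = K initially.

Q₀ = 2.017; Q < K (proceeds forward)

Q₀ = 2.017 vs Keq = 2401 ⇒ Q<K, forward
Step 1:
                   L          B
  init         3.413      6.883
  Δ           -3.409      3.409
  eq        0.004286      10.29
  solve Keq expr → x = 3.409; check Q = 2401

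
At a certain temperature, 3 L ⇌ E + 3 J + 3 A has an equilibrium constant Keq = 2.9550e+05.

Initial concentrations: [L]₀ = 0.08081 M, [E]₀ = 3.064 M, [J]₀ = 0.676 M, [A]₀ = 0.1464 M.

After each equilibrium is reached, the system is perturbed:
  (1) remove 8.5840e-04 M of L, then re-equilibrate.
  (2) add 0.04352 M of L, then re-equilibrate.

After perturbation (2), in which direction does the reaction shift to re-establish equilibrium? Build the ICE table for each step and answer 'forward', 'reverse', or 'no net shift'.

Q₀ = 5.628 vs Keq = 2.9550e+05 ⇒ Q<K, forward
Step 1:
                  L         E         J         A
  init      0.08081     3.064     0.676    0.1464
  Δ        -0.07713   0.02571   0.07713   0.07713
  eq       0.003681      3.09    0.7531    0.2235
  solve Keq expr → x = 0.02571; check Q = 2.9550e+05
Then remove 8.5840e-04 M of L.
Step 2:
                  L         E         J         A
  init     0.002823      3.09    0.7531    0.2235
  Δ       8.4036e-04 -2.8012e-04 -8.4036e-04 -8.4036e-04
  eq       0.003663     3.089    0.7523    0.2227
  solve Keq expr → x = -2.8012e-04; check Q = 2.9550e+05
Then add 0.04352 M of L.
Step 3:
                  L         E         J         A
  init      0.04718     3.089    0.7523    0.2227
  Δ        -0.04257   0.01419   0.04257   0.04257
  eq       0.004617     3.104    0.7949    0.2653
  solve Keq expr → x = 0.01419; check Q = 2.9550e+05

Direction: forward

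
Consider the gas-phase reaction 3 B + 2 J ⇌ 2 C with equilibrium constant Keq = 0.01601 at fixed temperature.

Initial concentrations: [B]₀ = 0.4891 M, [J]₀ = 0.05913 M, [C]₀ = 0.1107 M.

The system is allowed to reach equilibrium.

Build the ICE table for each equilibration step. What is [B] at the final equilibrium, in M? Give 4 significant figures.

Q₀ = 29.96 vs Keq = 0.01601 ⇒ Q>K, reverse
Step 1:
                   B          J          C
  I           0.4891    0.05913     0.1107
  C           0.1506     0.1004    -0.1004
  E           0.6397     0.1595    0.01033
  solve Keq expr → x = -0.05019; check Q = 0.01601

[B]_eq = 0.6397 M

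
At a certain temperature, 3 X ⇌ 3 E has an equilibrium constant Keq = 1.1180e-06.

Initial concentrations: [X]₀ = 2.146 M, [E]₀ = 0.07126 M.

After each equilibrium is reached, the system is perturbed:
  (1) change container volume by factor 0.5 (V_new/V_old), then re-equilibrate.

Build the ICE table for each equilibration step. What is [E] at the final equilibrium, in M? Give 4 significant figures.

Q₀ = 3.6614e-05 vs Keq = 1.1180e-06 ⇒ Q>K, reverse
Step 1:
                  X         E
  Initial     2.146   0.07126
  Change    0.04848  -0.04848
  Equil       2.194   0.02278
  solve Keq expr → x = -0.01616; check Q = 1.1180e-06
Then change container volume by factor 0.5 (V_new/V_old).
Step 2:
                  X         E
  Initial     4.389   0.04555
  Change          0         0
  Equil       4.389   0.04555
  solve Keq expr → x = 0; check Q = 1.1180e-06

[E]_eq = 0.04555 M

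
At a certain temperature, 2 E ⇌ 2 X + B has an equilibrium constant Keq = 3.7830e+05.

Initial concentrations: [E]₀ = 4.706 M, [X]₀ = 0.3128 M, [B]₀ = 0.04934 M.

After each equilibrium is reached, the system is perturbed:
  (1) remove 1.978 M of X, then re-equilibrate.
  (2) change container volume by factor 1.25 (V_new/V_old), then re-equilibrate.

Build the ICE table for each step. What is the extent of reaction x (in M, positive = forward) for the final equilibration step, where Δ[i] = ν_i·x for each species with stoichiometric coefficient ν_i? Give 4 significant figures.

x = 3.2157e-04 M

Q₀ = 2.1799e-04 vs Keq = 3.7830e+05 ⇒ Q<K, forward
Step 1:
                   E          X          B
  I            4.706     0.3128    0.04934
  C           -4.693      4.693      2.347
  E           0.0126      5.006      2.396
  solve Keq expr → x = 2.347; check Q = 3.7830e+05
Then remove 1.978 M of X.
Step 2:
                   E          X          B
  I           0.0126      3.028      2.396
  C        -0.004962   0.004962   0.002481
  E         0.007637      3.033      2.399
  solve Keq expr → x = 0.002481; check Q = 3.7830e+05
Then change container volume by factor 1.25 (V_new/V_old).
Step 3:
                   E          X          B
  I          0.00611      2.427      1.919
  C       -6.4314e-04 6.4314e-04 3.2157e-04
  E         0.005467      2.427      1.919
  solve Keq expr → x = 3.2157e-04; check Q = 3.7830e+05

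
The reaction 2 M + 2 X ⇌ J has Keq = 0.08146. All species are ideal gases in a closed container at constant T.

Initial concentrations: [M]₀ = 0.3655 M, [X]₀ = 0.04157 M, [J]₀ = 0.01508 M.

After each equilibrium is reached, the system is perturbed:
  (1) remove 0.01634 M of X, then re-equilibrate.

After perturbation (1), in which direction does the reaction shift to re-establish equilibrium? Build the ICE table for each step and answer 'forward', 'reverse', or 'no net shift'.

Direction: reverse

Q₀ = 65.32 vs Keq = 0.08146 ⇒ Q>K, reverse
Step 1:
                  M         X         J
  Initial    0.3655   0.04157   0.01508
  Change    0.03003   0.03003  -0.01501
  Equil      0.3955    0.0716 6.5331e-05
  solve Keq expr → x = -0.01501; check Q = 0.08146
Then remove 0.01634 M of X.
Step 2:
                  M         X         J
  Initial    0.3955   0.05526 6.5331e-05
  Change  5.2664e-05 5.2664e-05 -2.6332e-05
  Equil      0.3956   0.05531 3.8999e-05
  solve Keq expr → x = -2.6332e-05; check Q = 0.08146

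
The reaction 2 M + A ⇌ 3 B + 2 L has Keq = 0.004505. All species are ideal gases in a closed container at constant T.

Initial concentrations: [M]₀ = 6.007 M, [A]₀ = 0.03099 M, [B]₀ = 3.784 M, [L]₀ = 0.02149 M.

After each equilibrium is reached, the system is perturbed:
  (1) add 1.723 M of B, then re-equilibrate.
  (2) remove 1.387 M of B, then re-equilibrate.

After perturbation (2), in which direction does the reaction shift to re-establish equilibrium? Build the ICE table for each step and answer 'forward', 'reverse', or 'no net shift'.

Direction: forward

Q₀ = 0.02238 vs Keq = 0.004505 ⇒ Q>K, reverse
Step 1:
                  M         A         B         L
  init        6.007   0.03099     3.784   0.02149
  Δ         0.01094  0.005472  -0.01641  -0.01094
  eq          6.018   0.03646     3.768   0.01055
  solve Keq expr → x = -0.005472; check Q = 0.004505
Then add 1.723 M of B.
Step 2:
                  M         A         B         L
  init        6.018   0.03646     5.491   0.01055
  Δ         0.00436   0.00218  -0.00654  -0.00436
  eq          6.022   0.03864     5.484  0.006187
  solve Keq expr → x = -0.00218; check Q = 0.004505
Then remove 1.387 M of B.
Step 3:
                  M         A         B         L
  init        6.022   0.03864     4.097  0.006187
  Δ       -0.003174 -0.001587  0.004761  0.003174
  eq          6.019   0.03705     4.102  0.009361
  solve Keq expr → x = 0.001587; check Q = 0.004505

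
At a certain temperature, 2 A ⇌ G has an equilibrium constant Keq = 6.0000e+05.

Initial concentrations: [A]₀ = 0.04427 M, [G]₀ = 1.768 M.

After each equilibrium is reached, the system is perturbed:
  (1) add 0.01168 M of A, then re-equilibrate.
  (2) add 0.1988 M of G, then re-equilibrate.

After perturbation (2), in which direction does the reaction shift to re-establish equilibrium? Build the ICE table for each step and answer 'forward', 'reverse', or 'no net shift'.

Direction: reverse

Q₀ = 902.1 vs Keq = 6.0000e+05 ⇒ Q<K, forward
Step 1:
                  A         G
  init      0.04427     1.768
  Δ        -0.04254   0.02127
  eq       0.001727     1.789
  solve Keq expr → x = 0.02127; check Q = 6.0000e+05
Then add 0.01168 M of A.
Step 2:
                  A         G
  init      0.01341     1.789
  Δ        -0.01168  0.005839
  eq        0.00173     1.795
  solve Keq expr → x = 0.005839; check Q = 6.0000e+05
Then add 0.1988 M of G.
Step 3:
                  A         G
  init      0.00173     1.994
  Δ       9.3242e-05 -4.6621e-05
  eq       0.001823     1.994
  solve Keq expr → x = -4.6621e-05; check Q = 6.0000e+05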